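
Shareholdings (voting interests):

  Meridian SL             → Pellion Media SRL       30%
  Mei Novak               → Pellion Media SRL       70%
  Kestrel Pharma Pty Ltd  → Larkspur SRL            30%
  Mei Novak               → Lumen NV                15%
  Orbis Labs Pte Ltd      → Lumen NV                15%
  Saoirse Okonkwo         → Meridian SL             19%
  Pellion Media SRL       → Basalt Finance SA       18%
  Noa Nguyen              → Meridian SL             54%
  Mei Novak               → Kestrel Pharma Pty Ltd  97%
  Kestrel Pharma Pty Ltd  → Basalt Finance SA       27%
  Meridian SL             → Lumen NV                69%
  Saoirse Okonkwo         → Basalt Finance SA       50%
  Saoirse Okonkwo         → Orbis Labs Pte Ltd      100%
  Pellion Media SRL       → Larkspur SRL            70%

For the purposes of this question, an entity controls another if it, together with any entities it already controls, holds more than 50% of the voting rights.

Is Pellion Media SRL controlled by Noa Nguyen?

Noa holds 54% of Meridian, so Noa controls Meridian.
Meridian holds 69% of Lumen, so Noa controls Lumen.
In Pellion, Noa's side holds only 30%, not > 50%.
So Noa does not control Pellion.

No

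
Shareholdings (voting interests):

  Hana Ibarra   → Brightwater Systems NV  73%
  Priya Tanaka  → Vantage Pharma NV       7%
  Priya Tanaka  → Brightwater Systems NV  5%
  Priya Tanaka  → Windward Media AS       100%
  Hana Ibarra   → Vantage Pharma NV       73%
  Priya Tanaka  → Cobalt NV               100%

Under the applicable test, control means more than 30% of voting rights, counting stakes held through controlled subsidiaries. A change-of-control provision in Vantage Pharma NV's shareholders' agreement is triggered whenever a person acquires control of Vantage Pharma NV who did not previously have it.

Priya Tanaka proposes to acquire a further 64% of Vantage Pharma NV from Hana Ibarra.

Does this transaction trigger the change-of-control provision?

Yes

The purchase adds only to Priya's holdings (Hana's stake shrinks), so Priya is the only person who could newly come to control Vantage.
Priya holds 100% of Cobalt, so Priya controls Cobalt.
Priya holds 100% of Windward, so Priya controls Windward.
In Vantage, Priya's side holds only 7%, not > 30%.
So before the transaction, Priya does not control Vantage.
After the purchase, Priya's direct stake in Vantage rises to 7% + 64% = 71%, and Hana's stake falls to 9%.
Priya holds 71% of Vantage, so Priya controls Vantage.
Priya did not control Vantage before and does after, so the clause is triggered.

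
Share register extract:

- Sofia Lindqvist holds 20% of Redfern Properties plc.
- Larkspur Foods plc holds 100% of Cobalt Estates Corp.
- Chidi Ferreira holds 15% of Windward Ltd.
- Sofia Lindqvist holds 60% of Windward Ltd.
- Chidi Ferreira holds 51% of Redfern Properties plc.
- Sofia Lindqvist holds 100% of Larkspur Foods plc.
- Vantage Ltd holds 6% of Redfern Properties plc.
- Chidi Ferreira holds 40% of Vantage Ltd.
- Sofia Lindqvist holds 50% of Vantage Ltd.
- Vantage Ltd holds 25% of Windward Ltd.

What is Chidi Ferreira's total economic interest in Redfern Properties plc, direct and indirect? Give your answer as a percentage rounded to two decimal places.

53.40%

Chidi reaches Redfern along 2 paths.
Direct stake: 51% = 51%.
Via Vantage: 40% × 6% = 2.4%.
Total: 51% + 2.4% = 53.4%.
Rounded: 53.40%.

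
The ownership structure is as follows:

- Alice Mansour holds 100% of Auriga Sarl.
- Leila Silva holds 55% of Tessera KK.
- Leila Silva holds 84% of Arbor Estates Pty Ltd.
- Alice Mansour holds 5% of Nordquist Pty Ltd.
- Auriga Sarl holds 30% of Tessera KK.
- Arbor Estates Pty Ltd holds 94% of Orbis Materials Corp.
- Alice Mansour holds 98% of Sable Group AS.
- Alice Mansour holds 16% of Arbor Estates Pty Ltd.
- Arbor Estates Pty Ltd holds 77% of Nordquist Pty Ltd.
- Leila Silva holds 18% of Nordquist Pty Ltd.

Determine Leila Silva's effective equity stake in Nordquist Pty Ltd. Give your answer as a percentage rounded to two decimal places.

Leila reaches Nordquist along 2 paths.
Via Arbor: 84% × 77% = 64.68%.
Direct stake: 18% = 18%.
Total: 64.68% + 18% = 82.68%.

82.68%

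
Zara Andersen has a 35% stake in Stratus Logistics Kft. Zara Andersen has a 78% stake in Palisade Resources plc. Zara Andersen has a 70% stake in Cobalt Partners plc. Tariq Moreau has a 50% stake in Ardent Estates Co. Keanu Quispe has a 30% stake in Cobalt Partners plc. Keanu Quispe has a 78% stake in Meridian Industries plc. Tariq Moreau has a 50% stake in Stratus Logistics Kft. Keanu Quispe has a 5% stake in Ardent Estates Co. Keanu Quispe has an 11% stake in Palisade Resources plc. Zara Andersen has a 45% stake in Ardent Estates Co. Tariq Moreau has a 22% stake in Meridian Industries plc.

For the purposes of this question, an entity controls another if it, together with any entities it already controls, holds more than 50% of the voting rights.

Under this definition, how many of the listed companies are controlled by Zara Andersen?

Zara holds 78% of Palisade, so Zara controls Palisade.
Zara holds 70% of Cobalt, so Zara controls Cobalt.
No other company's threshold is met.
Zara controls 2 companies.

2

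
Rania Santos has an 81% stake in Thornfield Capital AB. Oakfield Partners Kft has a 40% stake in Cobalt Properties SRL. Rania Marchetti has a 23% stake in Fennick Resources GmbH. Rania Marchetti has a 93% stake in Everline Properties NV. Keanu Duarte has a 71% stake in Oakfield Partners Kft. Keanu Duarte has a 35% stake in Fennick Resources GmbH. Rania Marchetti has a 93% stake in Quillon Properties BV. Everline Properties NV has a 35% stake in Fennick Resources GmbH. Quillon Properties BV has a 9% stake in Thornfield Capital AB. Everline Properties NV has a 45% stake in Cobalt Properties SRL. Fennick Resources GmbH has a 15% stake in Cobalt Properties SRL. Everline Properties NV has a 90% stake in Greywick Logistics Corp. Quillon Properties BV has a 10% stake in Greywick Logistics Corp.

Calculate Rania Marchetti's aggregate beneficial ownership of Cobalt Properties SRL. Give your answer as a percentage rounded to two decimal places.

Rania Marchetti reaches Cobalt along 3 paths.
Via Everline → Fennick: 93% × 35% × 15% = 4.8825%.
Via Fennick: 23% × 15% = 3.45%.
Via Everline: 93% × 45% = 41.85%.
Total: 4.8825% + 3.45% + 41.85% = 50.1825%.
Rounded: 50.18%.

50.18%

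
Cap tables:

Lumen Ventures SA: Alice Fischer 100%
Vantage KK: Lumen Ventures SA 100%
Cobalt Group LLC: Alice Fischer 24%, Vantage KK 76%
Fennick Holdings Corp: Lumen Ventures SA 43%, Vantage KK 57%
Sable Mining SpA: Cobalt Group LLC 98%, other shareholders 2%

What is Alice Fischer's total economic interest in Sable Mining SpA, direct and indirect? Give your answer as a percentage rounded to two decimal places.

Alice reaches Sable along 2 paths.
Via Cobalt: 24% × 98% = 23.52%.
Via Lumen → Vantage → Cobalt: 100% × 100% × 76% × 98% = 74.48%.
Total: 23.52% + 74.48% = 98%.
Rounded: 98.00%.

98.00%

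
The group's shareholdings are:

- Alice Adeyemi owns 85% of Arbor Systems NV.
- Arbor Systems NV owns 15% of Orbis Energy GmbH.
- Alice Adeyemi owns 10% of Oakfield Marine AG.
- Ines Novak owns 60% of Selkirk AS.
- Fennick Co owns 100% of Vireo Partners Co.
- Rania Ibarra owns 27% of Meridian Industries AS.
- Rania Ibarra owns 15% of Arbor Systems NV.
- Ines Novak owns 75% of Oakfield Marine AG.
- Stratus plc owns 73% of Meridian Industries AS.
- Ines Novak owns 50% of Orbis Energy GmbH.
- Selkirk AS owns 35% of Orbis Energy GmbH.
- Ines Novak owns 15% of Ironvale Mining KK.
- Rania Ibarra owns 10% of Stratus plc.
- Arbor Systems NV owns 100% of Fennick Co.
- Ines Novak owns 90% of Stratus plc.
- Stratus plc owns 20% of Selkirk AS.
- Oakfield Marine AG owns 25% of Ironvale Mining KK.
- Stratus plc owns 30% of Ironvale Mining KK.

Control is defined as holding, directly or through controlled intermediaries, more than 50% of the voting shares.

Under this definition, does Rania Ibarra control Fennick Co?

Rania's largest direct stake is 27% in Meridian, which does not meet the threshold, so Rania controls no company.
Neither Rania nor any entity Rania controls holds any voting interest in Fennick.
So Rania does not control Fennick.

No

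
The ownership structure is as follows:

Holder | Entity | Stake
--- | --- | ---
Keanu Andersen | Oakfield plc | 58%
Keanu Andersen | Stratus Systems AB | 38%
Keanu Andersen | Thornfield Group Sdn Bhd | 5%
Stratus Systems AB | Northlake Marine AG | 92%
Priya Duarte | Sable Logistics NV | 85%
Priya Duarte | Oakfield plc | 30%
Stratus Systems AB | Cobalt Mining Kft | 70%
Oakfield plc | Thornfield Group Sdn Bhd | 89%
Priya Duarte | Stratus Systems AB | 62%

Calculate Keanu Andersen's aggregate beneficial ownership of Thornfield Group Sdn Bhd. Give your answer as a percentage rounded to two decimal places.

Keanu reaches Thornfield along 2 paths.
Via Oakfield: 58% × 89% = 51.62%.
Direct stake: 5% = 5%.
Total: 51.62% + 5% = 56.62%.

56.62%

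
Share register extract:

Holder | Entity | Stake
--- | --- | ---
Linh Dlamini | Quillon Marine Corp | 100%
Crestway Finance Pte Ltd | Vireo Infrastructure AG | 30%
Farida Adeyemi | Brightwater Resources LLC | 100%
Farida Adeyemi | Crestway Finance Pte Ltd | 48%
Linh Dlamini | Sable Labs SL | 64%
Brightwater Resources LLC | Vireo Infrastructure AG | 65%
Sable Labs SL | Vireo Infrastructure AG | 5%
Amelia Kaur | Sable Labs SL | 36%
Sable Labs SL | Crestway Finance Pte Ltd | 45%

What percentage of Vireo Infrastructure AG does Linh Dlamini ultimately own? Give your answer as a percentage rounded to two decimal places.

11.84%

Linh reaches Vireo along 2 paths.
Via Sable → Crestway: 64% × 45% × 30% = 8.64%.
Via Sable: 64% × 5% = 3.2%.
Total: 8.64% + 3.2% = 11.84%.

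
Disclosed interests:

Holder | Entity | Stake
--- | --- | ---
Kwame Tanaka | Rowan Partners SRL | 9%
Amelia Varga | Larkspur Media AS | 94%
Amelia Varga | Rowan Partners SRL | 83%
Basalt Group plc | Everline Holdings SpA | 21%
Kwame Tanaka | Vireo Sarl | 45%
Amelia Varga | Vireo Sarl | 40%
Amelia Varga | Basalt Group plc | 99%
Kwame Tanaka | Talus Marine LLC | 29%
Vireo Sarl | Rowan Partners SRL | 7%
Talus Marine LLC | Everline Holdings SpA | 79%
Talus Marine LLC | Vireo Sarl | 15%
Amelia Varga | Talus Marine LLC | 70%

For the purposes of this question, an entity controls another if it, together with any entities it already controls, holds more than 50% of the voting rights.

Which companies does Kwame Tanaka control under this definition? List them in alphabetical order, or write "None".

None

Kwame's largest direct stake is 45% in Vireo, which does not meet the threshold.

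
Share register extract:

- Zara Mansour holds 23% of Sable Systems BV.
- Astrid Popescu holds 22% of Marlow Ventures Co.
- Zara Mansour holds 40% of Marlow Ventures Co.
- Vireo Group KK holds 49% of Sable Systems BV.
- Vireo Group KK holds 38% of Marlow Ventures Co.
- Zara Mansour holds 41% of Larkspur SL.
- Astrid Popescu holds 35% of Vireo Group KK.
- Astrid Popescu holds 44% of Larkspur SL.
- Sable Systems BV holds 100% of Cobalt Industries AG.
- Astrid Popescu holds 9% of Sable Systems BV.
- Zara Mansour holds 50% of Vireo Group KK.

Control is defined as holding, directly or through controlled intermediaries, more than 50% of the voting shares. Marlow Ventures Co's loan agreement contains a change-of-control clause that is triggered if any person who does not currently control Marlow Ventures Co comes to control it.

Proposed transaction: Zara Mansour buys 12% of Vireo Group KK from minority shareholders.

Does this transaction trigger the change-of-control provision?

Yes

The purchase changes only Zara's holdings, so Zara is the only person who could newly come to control Marlow.
Zara's largest direct stake is 50% in Vireo, which does not meet the threshold, so Zara controls no company.
In Marlow, Zara's side holds only 40%, not > 50%.
So before the transaction, Zara does not control Marlow.
After the purchase, Zara's direct stake in Vireo rises to 50% + 12% = 62%.
Zara holds 62% of Vireo, so Zara controls Vireo.
Zara and Vireo together hold 40% + 38% = 78% of Marlow, so Zara controls Marlow.
Zara did not control Marlow before and does after, so the clause is triggered.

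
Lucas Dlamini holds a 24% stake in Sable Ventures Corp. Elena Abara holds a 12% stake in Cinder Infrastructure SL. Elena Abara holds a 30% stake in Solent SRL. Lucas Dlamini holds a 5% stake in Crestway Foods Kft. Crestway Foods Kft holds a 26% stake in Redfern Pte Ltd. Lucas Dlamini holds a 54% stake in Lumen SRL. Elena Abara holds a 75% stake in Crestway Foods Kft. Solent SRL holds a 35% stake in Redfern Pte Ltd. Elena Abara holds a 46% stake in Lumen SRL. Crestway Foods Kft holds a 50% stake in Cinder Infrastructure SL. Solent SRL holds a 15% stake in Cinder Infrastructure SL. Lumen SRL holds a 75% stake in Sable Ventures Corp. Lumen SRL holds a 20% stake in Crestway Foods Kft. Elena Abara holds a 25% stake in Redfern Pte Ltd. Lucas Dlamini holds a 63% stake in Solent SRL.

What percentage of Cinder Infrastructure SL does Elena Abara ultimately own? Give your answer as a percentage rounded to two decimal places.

Elena reaches Cinder along 4 paths.
Via Solent: 30% × 15% = 4.5%.
Direct stake: 12% = 12%.
Via Crestway: 75% × 50% = 37.5%.
Via Lumen → Crestway: 46% × 20% × 50% = 4.6%.
Total: 4.5% + 12% + 37.5% + 4.6% = 58.6%.
Rounded: 58.60%.

58.60%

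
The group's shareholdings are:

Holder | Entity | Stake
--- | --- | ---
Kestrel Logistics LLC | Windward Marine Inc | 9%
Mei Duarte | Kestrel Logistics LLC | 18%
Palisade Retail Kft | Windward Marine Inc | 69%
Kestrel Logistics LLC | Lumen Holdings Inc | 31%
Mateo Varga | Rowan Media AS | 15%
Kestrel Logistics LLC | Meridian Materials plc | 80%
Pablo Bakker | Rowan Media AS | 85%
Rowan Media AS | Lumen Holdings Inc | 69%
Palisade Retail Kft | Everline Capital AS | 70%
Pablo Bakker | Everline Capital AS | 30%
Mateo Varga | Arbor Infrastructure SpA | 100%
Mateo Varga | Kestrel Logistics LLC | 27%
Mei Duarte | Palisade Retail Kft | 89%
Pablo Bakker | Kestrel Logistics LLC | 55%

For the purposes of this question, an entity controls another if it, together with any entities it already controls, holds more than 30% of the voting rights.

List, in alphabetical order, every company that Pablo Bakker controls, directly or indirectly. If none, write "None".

Pablo holds 55% of Kestrel, so Pablo controls Kestrel.
Pablo holds 85% of Rowan, so Pablo controls Rowan.
Rowan and Kestrel together hold 69% + 31% = 100% of Lumen, so Pablo controls Lumen.
Kestrel holds 80% of Meridian, so Pablo controls Meridian.
No other company's threshold is met.

Kestrel Logistics LLC, Lumen Holdings Inc, Meridian Materials plc, Rowan Media AS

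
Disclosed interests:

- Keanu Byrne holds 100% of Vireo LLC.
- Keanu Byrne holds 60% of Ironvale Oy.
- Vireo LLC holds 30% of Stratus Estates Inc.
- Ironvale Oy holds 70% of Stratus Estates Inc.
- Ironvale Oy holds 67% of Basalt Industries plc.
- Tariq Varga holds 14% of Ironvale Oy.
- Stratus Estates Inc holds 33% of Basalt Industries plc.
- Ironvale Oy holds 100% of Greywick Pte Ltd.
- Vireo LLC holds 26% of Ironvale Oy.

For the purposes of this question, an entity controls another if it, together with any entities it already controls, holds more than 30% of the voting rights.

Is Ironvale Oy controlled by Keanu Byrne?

Yes

Keanu holds 100% of Vireo, so Keanu controls Vireo.
Vireo and Keanu together hold 26% + 60% = 86% of Ironvale, so Keanu controls Ironvale.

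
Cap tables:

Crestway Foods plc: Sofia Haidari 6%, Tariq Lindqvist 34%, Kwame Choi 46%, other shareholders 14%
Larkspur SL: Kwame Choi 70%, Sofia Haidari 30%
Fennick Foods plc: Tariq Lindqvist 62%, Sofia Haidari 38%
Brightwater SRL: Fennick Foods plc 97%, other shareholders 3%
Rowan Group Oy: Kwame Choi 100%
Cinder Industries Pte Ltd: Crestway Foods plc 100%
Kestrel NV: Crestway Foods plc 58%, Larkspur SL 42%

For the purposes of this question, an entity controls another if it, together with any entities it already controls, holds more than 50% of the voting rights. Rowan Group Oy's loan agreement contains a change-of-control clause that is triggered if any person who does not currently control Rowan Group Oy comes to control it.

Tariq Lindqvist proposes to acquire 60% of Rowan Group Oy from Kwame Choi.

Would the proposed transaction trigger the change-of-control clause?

Yes

The purchase adds only to Tariq's holdings (Kwame's stake shrinks), so Tariq is the only person who could newly come to control Rowan.
Tariq holds 62% of Fennick, so Tariq controls Fennick.
Fennick holds 97% of Brightwater, so Tariq controls Brightwater.
Neither Tariq nor any entity Tariq controls holds any voting interest in Rowan.
So before the transaction, Tariq does not control Rowan.
After the purchase, Tariq holds 60% of Rowan directly, and Kwame's stake falls to 40%.
Tariq holds 60% of Rowan, so Tariq controls Rowan.
Tariq did not control Rowan before and does after, so the clause is triggered.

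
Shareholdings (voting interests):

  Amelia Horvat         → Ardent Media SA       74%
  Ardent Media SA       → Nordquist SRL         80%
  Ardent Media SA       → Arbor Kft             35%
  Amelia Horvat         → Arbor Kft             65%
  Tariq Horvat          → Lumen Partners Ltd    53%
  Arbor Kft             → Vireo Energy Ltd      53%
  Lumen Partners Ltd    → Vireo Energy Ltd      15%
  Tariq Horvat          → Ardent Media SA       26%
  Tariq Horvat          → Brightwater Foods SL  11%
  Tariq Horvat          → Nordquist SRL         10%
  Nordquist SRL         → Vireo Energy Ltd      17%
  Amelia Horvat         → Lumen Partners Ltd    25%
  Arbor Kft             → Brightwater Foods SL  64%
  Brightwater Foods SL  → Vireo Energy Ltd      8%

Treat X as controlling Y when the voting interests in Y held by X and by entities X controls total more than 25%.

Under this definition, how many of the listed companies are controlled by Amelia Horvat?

5

Amelia holds 74% of Ardent, so Amelia controls Ardent.
Ardent holds 80% of Nordquist, so Amelia controls Nordquist.
Ardent and Amelia together hold 35% + 65% = 100% of Arbor, so Amelia controls Arbor.
Arbor holds 64% of Brightwater, so Amelia controls Brightwater.
Brightwater and Arbor and Nordquist together hold 8% + 53% + 17% = 78% of Vireo, so Amelia controls Vireo.
No other company's threshold is met.
Amelia controls 5 companies.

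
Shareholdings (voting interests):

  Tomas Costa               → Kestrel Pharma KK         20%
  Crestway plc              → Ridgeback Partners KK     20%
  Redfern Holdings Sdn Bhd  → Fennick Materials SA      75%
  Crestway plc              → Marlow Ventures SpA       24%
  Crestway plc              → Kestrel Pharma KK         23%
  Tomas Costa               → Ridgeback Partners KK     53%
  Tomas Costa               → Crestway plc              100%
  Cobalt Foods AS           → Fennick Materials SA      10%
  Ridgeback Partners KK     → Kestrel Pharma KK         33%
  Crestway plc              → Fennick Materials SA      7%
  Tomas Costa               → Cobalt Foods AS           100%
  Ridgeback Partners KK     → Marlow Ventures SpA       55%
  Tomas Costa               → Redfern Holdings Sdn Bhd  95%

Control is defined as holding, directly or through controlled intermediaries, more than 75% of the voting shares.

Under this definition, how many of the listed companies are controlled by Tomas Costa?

4

Tomas holds 95% of Redfern, so Tomas controls Redfern.
Tomas holds 100% of Crestway, so Tomas controls Crestway.
Tomas holds 100% of Cobalt, so Tomas controls Cobalt.
Cobalt and Redfern and Crestway together hold 10% + 75% + 7% = 92% of Fennick, so Tomas controls Fennick.
No other company's threshold is met.
Tomas controls 4 companies.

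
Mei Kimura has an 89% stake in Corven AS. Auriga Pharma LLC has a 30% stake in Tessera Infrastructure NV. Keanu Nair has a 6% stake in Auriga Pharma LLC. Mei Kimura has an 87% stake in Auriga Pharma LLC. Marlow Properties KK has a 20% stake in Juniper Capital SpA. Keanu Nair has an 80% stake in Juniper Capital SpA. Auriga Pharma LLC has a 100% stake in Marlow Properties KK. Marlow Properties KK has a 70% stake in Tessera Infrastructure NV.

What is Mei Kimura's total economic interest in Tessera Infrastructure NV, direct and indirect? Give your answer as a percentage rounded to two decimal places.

87.00%

Mei reaches Tessera along 2 paths.
Via Auriga: 87% × 30% = 26.1%.
Via Auriga → Marlow: 87% × 100% × 70% = 60.9%.
Total: 26.1% + 60.9% = 87%.
Rounded: 87.00%.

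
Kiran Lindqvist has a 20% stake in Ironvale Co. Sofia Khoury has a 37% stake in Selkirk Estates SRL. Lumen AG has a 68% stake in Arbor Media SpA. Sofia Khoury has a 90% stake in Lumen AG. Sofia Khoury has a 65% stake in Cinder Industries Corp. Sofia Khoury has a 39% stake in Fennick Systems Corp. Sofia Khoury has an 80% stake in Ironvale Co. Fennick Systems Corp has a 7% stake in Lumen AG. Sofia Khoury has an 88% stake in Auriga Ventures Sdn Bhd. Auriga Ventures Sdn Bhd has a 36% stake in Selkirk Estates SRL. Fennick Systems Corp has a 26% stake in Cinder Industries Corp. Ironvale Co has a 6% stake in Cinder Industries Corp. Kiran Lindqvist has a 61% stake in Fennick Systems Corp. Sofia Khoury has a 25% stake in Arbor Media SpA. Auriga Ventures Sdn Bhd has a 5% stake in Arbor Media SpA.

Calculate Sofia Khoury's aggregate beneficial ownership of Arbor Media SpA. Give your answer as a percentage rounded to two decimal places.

Sofia reaches Arbor along 4 paths.
Via Lumen: 90% × 68% = 61.2%.
Via Fennick → Lumen: 39% × 7% × 68% = 1.8564%.
Direct stake: 25% = 25%.
Via Auriga: 88% × 5% = 4.4%.
Total: 61.2% + 1.8564% + 25% + 4.4% = 92.4564%.
Rounded: 92.46%.

92.46%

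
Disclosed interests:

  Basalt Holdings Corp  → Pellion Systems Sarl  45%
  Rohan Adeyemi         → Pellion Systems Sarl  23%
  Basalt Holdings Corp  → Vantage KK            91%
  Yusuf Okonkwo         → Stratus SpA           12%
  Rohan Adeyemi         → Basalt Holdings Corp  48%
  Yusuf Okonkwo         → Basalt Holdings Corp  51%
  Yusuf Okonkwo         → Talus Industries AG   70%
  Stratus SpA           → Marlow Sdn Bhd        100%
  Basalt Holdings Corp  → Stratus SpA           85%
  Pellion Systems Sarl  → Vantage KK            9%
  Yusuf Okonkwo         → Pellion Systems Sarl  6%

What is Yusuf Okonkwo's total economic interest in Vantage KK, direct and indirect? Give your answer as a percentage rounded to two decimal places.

Yusuf reaches Vantage along 3 paths.
Via Basalt: 51% × 91% = 46.41%.
Via Pellion: 6% × 9% = 0.54%.
Via Basalt → Pellion: 51% × 45% × 9% = 2.0655%.
Total: 46.41% + 0.54% + 2.0655% = 49.0155%.
Rounded: 49.02%.

49.02%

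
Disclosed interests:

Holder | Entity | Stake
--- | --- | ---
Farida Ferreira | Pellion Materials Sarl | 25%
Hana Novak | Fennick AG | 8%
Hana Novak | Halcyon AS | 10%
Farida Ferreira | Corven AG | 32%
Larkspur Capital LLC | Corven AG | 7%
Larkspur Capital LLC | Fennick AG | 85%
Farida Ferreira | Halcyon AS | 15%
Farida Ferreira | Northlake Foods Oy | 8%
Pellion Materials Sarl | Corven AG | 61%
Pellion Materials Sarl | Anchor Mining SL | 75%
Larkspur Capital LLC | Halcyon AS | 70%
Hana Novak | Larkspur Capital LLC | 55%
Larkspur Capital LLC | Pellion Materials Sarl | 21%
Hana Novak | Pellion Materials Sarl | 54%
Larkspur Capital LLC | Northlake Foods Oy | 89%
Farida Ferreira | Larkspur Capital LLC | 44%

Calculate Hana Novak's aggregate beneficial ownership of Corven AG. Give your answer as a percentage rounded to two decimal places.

43.84%

Hana reaches Corven along 3 paths.
Via Pellion: 54% × 61% = 32.94%.
Via Larkspur → Pellion: 55% × 21% × 61% = 7.0455%.
Via Larkspur: 55% × 7% = 3.85%.
Total: 32.94% + 7.0455% + 3.85% = 43.8355%.
Rounded: 43.84%.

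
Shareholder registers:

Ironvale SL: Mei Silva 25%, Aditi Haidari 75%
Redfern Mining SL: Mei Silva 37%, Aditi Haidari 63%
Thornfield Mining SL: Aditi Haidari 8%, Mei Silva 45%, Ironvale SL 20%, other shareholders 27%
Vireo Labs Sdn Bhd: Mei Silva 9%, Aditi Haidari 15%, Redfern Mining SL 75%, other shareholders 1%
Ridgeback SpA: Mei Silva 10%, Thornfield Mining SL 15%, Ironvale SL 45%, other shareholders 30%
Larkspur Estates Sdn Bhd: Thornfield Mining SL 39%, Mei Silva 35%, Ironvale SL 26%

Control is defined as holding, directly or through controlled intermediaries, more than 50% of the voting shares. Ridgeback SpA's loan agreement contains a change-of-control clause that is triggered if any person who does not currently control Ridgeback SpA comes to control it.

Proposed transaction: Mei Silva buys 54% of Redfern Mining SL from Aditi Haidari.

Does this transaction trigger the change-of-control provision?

The purchase adds only to Mei's holdings (Aditi's stake shrinks), so Mei is the only person who could newly come to control Ridgeback.
Mei's largest direct stake is 45% in Thornfield, which does not meet the threshold, so Mei controls no company.
In Ridgeback, Mei's side holds only 10%, not > 50%.
So before the transaction, Mei does not control Ridgeback.
After the purchase, Mei's direct stake in Redfern rises to 37% + 54% = 91%, and Aditi's stake falls to 9%.
Mei holds 91% of Redfern, so Mei controls Redfern.
Mei and Redfern together hold 9% + 75% = 84% of Vireo, so Mei controls Vireo.
After the transaction, Mei's side holds 10% of Ridgeback, not > 50%, so Mei still does not control Ridgeback.
No new person acquires control, so the clause is not triggered.

No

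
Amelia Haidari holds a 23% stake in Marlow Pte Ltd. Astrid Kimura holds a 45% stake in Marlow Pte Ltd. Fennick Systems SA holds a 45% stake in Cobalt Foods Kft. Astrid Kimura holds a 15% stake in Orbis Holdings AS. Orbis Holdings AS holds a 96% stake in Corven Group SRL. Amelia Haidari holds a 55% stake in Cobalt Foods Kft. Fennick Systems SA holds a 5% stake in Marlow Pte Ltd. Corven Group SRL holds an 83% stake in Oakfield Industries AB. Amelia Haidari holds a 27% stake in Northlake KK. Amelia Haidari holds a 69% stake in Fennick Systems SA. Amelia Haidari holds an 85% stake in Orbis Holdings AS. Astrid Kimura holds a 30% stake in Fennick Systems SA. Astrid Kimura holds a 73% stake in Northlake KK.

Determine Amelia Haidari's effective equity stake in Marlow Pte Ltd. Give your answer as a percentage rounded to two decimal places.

Amelia reaches Marlow along 2 paths.
Via Fennick: 69% × 5% = 3.45%.
Direct stake: 23% = 23%.
Total: 3.45% + 23% = 26.45%.

26.45%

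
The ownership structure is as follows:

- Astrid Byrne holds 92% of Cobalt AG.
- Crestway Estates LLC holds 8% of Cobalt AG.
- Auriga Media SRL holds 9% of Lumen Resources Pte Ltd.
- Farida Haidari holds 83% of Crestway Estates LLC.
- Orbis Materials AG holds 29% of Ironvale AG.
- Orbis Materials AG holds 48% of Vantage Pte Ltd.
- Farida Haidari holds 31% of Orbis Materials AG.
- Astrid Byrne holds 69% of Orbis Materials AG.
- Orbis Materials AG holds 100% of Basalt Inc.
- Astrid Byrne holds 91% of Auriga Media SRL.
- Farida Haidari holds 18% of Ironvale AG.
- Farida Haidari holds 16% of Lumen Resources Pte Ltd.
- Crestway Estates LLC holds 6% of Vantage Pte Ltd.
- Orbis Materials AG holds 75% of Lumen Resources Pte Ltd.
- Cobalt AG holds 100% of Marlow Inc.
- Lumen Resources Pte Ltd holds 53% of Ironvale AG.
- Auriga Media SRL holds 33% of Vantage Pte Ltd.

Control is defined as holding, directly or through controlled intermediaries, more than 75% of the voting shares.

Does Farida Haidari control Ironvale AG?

No

Farida holds 83% of Crestway, so Farida controls Crestway.
In Ironvale, Farida's side holds only 18%, not > 75%.
So Farida does not control Ironvale.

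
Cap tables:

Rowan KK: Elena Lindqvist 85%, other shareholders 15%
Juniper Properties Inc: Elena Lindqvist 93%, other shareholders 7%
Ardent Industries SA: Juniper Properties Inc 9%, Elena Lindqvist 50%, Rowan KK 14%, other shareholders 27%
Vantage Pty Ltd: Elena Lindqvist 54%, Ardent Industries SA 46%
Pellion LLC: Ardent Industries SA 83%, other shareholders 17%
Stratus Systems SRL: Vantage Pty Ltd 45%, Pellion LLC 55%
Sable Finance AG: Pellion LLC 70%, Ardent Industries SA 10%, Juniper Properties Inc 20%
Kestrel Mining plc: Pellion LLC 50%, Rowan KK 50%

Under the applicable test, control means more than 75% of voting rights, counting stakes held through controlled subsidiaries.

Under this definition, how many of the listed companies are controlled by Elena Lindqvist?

Elena holds 85% of Rowan, so Elena controls Rowan.
Elena holds 93% of Juniper, so Elena controls Juniper.
No other company's threshold is met.
Elena controls 2 companies.

2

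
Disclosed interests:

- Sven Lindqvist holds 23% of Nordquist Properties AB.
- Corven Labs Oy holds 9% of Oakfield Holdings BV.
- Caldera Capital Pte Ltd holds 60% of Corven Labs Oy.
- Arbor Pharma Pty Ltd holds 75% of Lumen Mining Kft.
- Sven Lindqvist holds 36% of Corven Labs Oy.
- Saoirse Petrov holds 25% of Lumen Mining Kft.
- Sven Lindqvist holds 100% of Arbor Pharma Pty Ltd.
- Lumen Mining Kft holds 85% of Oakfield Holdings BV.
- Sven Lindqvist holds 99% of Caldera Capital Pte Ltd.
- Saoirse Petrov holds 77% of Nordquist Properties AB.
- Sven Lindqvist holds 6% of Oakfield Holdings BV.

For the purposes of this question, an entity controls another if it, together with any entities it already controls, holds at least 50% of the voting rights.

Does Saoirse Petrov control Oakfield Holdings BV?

No

Saoirse holds 77% of Nordquist, so Saoirse controls Nordquist.
Neither Saoirse nor any entity Saoirse controls holds any voting interest in Oakfield.
So Saoirse does not control Oakfield.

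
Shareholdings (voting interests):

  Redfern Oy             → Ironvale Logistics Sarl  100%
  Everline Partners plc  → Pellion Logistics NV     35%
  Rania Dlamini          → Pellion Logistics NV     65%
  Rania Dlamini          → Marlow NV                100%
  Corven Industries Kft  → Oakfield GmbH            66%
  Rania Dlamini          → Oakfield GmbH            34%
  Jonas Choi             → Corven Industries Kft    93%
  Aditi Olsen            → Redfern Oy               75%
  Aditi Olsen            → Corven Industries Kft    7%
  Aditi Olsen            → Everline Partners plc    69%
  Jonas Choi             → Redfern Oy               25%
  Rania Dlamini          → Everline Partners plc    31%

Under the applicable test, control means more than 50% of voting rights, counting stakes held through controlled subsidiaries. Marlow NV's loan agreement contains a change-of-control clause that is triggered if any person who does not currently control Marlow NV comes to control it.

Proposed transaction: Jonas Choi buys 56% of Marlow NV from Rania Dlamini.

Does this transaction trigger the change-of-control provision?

Yes

The purchase adds only to Jonas's holdings (Rania's stake shrinks), so Jonas is the only person who could newly come to control Marlow.
Jonas holds 93% of Corven, so Jonas controls Corven.
Corven holds 66% of Oakfield, so Jonas controls Oakfield.
Neither Jonas nor any entity Jonas controls holds any voting interest in Marlow.
So before the transaction, Jonas does not control Marlow.
After the purchase, Jonas holds 56% of Marlow directly, and Rania's stake falls to 44%.
Jonas holds 56% of Marlow, so Jonas controls Marlow.
Jonas did not control Marlow before and does after, so the clause is triggered.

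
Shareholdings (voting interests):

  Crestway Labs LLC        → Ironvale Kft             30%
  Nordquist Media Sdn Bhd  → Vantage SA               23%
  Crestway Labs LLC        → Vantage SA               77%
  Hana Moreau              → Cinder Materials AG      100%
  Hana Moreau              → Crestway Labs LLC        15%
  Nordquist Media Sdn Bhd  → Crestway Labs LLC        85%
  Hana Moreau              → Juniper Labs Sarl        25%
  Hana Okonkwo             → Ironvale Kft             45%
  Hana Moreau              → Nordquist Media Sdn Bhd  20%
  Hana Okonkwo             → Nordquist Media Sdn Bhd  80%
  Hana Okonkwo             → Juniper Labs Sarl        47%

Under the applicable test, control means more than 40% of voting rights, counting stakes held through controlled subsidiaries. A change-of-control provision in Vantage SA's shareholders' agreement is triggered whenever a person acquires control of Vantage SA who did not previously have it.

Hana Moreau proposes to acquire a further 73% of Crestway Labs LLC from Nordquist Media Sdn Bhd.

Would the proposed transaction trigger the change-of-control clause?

The purchase adds only to Hana Moreau's holdings (Nordquist's stake shrinks), so Hana Moreau is the only person who could newly come to control Vantage.
Hana Moreau holds 100% of Cinder, so Hana Moreau controls Cinder.
Neither Hana Moreau nor any entity Hana Moreau controls holds any voting interest in Vantage.
So before the transaction, Hana Moreau does not control Vantage.
After the purchase, Hana Moreau's direct stake in Crestway rises to 15% + 73% = 88%, and Nordquist's stake falls to 12%.
Hana Moreau holds 88% of Crestway, so Hana Moreau controls Crestway.
Crestway holds 77% of Vantage, so Hana Moreau controls Vantage.
Hana Moreau did not control Vantage before and does after, so the clause is triggered.

Yes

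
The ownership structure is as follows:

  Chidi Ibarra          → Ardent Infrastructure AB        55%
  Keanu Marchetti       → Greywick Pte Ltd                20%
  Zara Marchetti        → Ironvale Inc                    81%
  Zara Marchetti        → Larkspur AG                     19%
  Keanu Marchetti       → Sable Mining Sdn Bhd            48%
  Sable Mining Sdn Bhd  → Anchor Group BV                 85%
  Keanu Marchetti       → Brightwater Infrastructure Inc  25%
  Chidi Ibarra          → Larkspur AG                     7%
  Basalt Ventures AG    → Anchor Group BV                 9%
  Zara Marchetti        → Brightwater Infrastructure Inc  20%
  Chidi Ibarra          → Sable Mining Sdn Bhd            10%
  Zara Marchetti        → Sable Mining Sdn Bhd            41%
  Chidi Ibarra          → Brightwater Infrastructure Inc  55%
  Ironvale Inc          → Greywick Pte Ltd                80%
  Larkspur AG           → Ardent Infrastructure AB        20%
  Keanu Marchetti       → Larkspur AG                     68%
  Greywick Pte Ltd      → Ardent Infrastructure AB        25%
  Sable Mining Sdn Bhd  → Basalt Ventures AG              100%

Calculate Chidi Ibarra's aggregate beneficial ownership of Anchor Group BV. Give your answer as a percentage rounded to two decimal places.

Chidi reaches Anchor along 2 paths.
Via Sable: 10% × 85% = 8.5%.
Via Sable → Basalt: 10% × 100% × 9% = 0.9%.
Total: 8.5% + 0.9% = 9.4%.
Rounded: 9.40%.

9.40%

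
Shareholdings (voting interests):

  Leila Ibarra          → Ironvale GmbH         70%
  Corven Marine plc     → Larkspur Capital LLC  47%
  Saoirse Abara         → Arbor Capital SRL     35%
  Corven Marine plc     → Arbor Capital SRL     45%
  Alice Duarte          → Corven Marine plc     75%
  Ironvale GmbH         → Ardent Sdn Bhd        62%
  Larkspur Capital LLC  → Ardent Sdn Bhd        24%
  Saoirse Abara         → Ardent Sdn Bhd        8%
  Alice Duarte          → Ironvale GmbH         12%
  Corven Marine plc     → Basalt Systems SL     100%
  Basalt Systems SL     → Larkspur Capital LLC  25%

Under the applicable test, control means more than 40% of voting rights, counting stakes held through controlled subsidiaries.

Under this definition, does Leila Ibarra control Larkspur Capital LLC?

No

Leila holds 70% of Ironvale, so Leila controls Ironvale.
Ironvale holds 62% of Ardent, so Leila controls Ardent.
Neither Leila nor any entity Leila controls holds any voting interest in Larkspur.
So Leila does not control Larkspur.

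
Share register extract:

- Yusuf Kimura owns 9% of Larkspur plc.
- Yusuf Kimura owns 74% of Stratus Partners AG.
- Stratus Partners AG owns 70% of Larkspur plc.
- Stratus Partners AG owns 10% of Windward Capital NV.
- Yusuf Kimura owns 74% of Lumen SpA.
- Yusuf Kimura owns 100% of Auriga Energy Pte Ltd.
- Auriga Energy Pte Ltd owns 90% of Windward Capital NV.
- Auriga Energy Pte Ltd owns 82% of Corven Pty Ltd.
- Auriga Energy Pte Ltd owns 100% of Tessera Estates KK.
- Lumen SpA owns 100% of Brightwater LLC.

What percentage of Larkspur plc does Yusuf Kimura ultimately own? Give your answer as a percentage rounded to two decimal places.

Yusuf reaches Larkspur along 2 paths.
Via Stratus: 74% × 70% = 51.8%.
Direct stake: 9% = 9%.
Total: 51.8% + 9% = 60.8%.
Rounded: 60.80%.

60.80%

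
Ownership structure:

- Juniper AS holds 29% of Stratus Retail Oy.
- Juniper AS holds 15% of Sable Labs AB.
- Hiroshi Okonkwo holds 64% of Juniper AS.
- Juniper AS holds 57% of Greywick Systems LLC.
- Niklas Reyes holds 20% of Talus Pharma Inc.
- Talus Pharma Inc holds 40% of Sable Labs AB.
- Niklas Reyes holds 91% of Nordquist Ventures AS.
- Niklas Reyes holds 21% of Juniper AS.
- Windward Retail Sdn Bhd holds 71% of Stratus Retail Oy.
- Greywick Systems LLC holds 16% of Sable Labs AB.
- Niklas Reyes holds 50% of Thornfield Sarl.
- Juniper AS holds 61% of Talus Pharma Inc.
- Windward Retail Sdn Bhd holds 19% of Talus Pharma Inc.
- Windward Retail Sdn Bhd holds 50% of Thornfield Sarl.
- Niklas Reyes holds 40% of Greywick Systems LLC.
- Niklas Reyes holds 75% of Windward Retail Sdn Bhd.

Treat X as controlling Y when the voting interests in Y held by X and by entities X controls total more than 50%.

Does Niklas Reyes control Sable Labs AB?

No

Niklas holds 75% of Windward, so Niklas controls Windward.
Niklas and Windward together hold 50% + 50% = 100% of Thornfield, so Niklas controls Thornfield.
Niklas holds 91% of Nordquist, so Niklas controls Nordquist.
Windward holds 71% of Stratus, so Niklas controls Stratus.
Neither Niklas nor any entity Niklas controls holds any voting interest in Sable.
So Niklas does not control Sable.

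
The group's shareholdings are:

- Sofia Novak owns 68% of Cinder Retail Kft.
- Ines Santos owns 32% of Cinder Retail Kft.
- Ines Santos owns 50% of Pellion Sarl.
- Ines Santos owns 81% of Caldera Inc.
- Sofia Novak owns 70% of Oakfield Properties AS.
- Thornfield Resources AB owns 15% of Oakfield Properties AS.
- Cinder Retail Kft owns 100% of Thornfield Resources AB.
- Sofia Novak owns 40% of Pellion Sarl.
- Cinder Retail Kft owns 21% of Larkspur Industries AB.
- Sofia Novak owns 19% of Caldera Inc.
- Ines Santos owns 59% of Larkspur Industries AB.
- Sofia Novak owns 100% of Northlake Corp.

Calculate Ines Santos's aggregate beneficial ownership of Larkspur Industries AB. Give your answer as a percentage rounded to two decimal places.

Ines reaches Larkspur along 2 paths.
Direct stake: 59% = 59%.
Via Cinder: 32% × 21% = 6.72%.
Total: 59% + 6.72% = 65.72%.

65.72%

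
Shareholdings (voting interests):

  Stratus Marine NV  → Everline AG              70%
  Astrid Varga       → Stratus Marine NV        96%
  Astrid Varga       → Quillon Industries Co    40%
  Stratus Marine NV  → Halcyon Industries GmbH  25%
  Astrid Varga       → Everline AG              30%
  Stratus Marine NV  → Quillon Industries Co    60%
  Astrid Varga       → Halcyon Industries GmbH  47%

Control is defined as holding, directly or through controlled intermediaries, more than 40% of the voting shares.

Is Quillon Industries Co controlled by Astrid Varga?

Astrid holds 96% of Stratus, so Astrid controls Stratus.
Stratus and Astrid together hold 60% + 40% = 100% of Quillon, so Astrid controls Quillon.

Yes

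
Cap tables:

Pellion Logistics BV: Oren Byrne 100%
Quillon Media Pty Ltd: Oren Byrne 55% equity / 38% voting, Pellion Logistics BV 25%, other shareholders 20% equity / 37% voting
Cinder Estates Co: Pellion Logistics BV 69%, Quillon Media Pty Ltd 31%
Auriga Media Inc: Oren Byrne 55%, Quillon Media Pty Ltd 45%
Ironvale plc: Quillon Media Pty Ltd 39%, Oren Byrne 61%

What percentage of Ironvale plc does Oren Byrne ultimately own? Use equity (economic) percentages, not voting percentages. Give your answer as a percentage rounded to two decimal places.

Oren reaches Ironvale along 3 paths.
Via Quillon: 55% × 39% = 21.45%.
Via Pellion → Quillon: 100% × 25% × 39% = 9.75%.
Direct stake: 61% = 61%.
Total: 21.45% + 9.75% + 61% = 92.2%.
Rounded: 92.20%.

92.20%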